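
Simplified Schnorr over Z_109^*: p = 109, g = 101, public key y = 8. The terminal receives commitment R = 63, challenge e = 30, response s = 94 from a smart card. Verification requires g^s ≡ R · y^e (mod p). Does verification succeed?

g^s mod p:
101^2 = 10201 ≡ 64
101^4 ≡ 64^2 = 4096 ≡ 63
101^8 ≡ 63^2 = 3969 ≡ 45
101^16 ≡ 45^2 = 2025 ≡ 63
101^32 ≡ 63^2 = 3969 ≡ 45
101^64 ≡ 45^2 = 2025 ≡ 63
94 = 64 + 16 + 8 + 4 + 2, so 101^94 ≡ 63·63·45·63·64 ≡ 46 (mod 109)
R · y^e mod p:
8^2 = 64
8^4 ≡ 64^2 = 4096 ≡ 63
8^8 ≡ 63^2 = 3969 ≡ 45
8^16 ≡ 45^2 = 2025 ≡ 63
30 = 16 + 8 + 4 + 2, so 8^30 ≡ 63·45·63·64 ≡ 108 (mod 109)
63·108 = 6804 ≡ 46 (mod 109)
46 ≡ 46 (mod 109); signature holds.

passes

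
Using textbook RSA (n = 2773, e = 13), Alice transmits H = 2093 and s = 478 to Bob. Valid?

Squares mod 2773: s^1≡478, s^2≡1098, s^4≡2122, s^8≡2305
13 = 8 + 4 + 1, so s^13 ≡ 2305·2122·478 ≡ 1663 (mod 2773)
1663 ≠ 2093, so verification fails.

no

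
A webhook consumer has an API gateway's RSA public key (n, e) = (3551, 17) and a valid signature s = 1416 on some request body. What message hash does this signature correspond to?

1739

Squares mod 3551: s^1≡1416, s^2≡2292, s^4≡1335, s^8≡3174, s^16≡89
17 = 16 + 1, so s^17 ≡ 89·1416 ≡ 1739 (mod 3551)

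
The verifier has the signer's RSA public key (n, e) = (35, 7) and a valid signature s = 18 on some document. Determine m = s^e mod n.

s^7 mod 35 = 32

32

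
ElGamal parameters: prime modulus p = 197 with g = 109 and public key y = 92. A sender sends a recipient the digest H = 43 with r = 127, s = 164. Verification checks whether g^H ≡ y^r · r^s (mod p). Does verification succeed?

passes

Left side g^H mod p:
109^2 = 11881 ≡ 61
109^4 ≡ 61^2 = 3721 ≡ 175
109^8 ≡ 175^2 = 30625 ≡ 90
109^16 ≡ 90^2 = 8100 ≡ 23
109^32 ≡ 23^2 = 529 ≡ 135
43 = 32 + 8 + 2 + 1, so 109^43 ≡ 135·90·61·109 ≡ 181 (mod 197)
Right side y^r · r^s mod p:
92^2 = 8464 ≡ 190
92^4 ≡ 190^2 = 36100 ≡ 49
92^8 ≡ 49^2 = 2401 ≡ 37
92^16 ≡ 37^2 = 1369 ≡ 187
92^32 ≡ 187^2 = 34969 ≡ 100
92^64 ≡ 100^2 = 10000 ≡ 150
127 = 64 + 32 + 16 + 8 + 4 + 2 + 1, so 92^127 ≡ 150·100·187·37·49·190·92 ≡ 39 (mod 197)
127^2 = 16129 ≡ 172
127^4 ≡ 172^2 = 29584 ≡ 34
127^8 ≡ 34^2 = 1156 ≡ 171
127^16 ≡ 171^2 = 29241 ≡ 85
127^32 ≡ 85^2 = 7225 ≡ 133
127^64 ≡ 133^2 = 17689 ≡ 156
127^128 ≡ 156^2 = 24336 ≡ 105
164 = 128 + 32 + 4, so 127^164 ≡ 105·133·34 ≡ 40 (mod 197)
39·40 = 1560 ≡ 181 (mod 197)
181 ≡ 181 (mod 197), so the signature is genuine.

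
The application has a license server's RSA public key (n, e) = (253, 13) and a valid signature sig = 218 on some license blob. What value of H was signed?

201

sig^2 ≡ 218^2 = 47524 ≡ 213
sig^4 ≡ 213^2 = 45369 ≡ 82
sig^8 ≡ 82^2 = 6724 ≡ 146
13 = 8 + 4 + 1, so sig^13 ≡ 146·82·218 ≡ 201 (mod 253)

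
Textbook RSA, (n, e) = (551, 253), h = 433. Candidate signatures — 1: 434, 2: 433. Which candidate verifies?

2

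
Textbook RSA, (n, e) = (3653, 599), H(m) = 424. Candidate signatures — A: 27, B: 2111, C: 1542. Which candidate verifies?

Candidate A: Squares mod 3653: 27^1≡27, 27^2≡729, 27^4≡1756, 27^8≡404, 27^16≡2484, 27^32≡339, 27^64≡1678, 27^128≡2874, 27^256≡443, 27^512≡2640; 599 = 512 + 64 + 16 + 4 + 2 + 1, so 27^599 ≡ 2640·1678·2484·1756·729·27 ≡ 3043 (mod 3653)
Candidate B: Squares mod 3653: 2111^1≡2111, 2111^2≡3314, 2111^4≡1678, 2111^8≡2874, 2111^16≡443, 2111^32≡2640, 2111^64≡3329, 2111^128≡2692, 2111^256≡2965, 2111^512≡2107; 599 = 512 + 64 + 16 + 4 + 2 + 1, so 2111^599 ≡ 2107·3329·443·1678·3314·2111 ≡ 424 (mod 3653)
  → matches H(m) = 424
Candidate C: Squares mod 3653: 1542^1≡1542, 1542^2≡3314, 1542^4≡1678, 1542^8≡2874, 1542^16≡443, 1542^32≡2640, 1542^64≡3329, 1542^128≡2692, 1542^256≡2965, 1542^512≡2107; 599 = 512 + 64 + 16 + 4 + 2 + 1, so 1542^599 ≡ 2107·3329·443·1678·3314·1542 ≡ 3229 (mod 3653)

B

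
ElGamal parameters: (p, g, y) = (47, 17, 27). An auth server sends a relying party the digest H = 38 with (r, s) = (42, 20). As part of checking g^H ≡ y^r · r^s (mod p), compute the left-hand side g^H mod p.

17^2 = 289 ≡ 7
17^4 ≡ 7^2 = 49 ≡ 2
17^8 ≡ 2^2 = 4
17^16 ≡ 4^2 = 16
17^32 ≡ 16^2 = 256 ≡ 21
38 = 32 + 4 + 2, so 17^38 ≡ 21·2·7 ≡ 12 (mod 47)

12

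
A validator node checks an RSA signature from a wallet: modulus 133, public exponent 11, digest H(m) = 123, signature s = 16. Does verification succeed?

passes

s^2 ≡ 16^2 = 256 ≡ 123
s^4 ≡ 123^2 = 15129 ≡ 100
s^8 ≡ 100^2 = 10000 ≡ 25
11 = 8 + 2 + 1, so s^11 ≡ 25·123·16 ≡ 123 (mod 133)
Since 123 equals the digest 123, verification succeeds.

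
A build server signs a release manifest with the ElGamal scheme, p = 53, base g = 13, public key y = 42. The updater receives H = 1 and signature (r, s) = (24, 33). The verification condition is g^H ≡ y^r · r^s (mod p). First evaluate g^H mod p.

13

13^1 mod 53 = 13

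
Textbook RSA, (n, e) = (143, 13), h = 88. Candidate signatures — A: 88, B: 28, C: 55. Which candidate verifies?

A

Candidate A: Squares mod 143: 88^1≡88, 88^2≡22, 88^4≡55, 88^8≡22; 13 = 8 + 4 + 1, so 88^13 ≡ 22·55·88 ≡ 88 (mod 143)
  → matches h = 88
Candidate B: Squares mod 143: 28^1≡28, 28^2≡69, 28^4≡42, 28^8≡48; 13 = 8 + 4 + 1, so 28^13 ≡ 48·42·28 ≡ 106 (mod 143)
Candidate C: Squares mod 143: 55^1≡55, 55^2≡22, 55^4≡55, 55^8≡22; 13 = 8 + 4 + 1, so 55^13 ≡ 22·55·55 ≡ 55 (mod 143)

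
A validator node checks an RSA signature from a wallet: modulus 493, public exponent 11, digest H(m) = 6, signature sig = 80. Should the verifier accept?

accept

Squares mod 493: sig^1≡80, sig^2≡484, sig^4≡81, sig^8≡152
11 = 8 + 2 + 1, so sig^11 ≡ 152·484·80 ≡ 6 (mod 493)
6 = H(m), so the signature checks out.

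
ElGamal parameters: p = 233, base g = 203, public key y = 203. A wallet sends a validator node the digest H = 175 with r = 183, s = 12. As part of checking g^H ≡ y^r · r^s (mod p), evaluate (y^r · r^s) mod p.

30

203^2 = 41209 ≡ 201
203^4 ≡ 201^2 = 40401 ≡ 92
203^8 ≡ 92^2 = 8464 ≡ 76
203^16 ≡ 76^2 = 5776 ≡ 184
203^32 ≡ 184^2 = 33856 ≡ 71
203^64 ≡ 71^2 = 5041 ≡ 148
203^128 ≡ 148^2 = 21904 ≡ 2
183 = 128 + 32 + 16 + 4 + 2 + 1, so 203^183 ≡ 2·71·184·92·201·203 ≡ 183 (mod 233)
183^2 = 33489 ≡ 170
183^4 ≡ 170^2 = 28900 ≡ 8
183^8 ≡ 8^2 = 64
12 = 8 + 4, so 183^12 ≡ 64·8 ≡ 46 (mod 233)
y^r · r^s ≡ 183·46 = 8418 ≡ 30 (mod 233)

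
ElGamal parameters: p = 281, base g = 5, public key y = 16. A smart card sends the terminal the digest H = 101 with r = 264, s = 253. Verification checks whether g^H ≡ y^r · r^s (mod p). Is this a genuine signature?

forged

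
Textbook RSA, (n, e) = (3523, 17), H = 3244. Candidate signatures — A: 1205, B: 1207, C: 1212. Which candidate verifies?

B

Candidate A: Squares mod 3523: 1205^1≡1205, 1205^2≡549, 1205^4≡1946, 1205^8≡3214, 1205^16≡360; 17 = 16 + 1, so 1205^17 ≡ 360·1205 ≡ 471 (mod 3523)
Candidate B: Squares mod 3523: 1207^1≡1207, 1207^2≡1850, 1207^4≡1667, 1207^8≡2765, 1207^16≡315; 17 = 16 + 1, so 1207^17 ≡ 315·1207 ≡ 3244 (mod 3523)
  → matches H = 3244
Candidate C: Squares mod 3523: 1212^1≡1212, 1212^2≡3376, 1212^4≡471, 1212^8≡3415, 1212^16≡1095; 17 = 16 + 1, so 1212^17 ≡ 1095·1212 ≡ 2492 (mod 3523)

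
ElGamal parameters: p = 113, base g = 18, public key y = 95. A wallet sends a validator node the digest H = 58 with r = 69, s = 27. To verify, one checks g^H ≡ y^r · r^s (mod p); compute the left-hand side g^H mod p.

18^2 = 324 ≡ 98
18^4 ≡ 98^2 = 9604 ≡ 112
18^8 ≡ 112^2 = 12544 ≡ 1
18^16 ≡ 1^2 = 1
18^32 ≡ 1^2 = 1
58 = 32 + 16 + 8 + 2, so 18^58 ≡ 1·1·1·98 ≡ 98 (mod 113)

98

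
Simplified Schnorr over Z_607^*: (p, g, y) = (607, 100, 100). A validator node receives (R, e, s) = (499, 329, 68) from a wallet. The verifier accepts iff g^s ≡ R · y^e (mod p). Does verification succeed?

g^s mod p:
100^68 mod 607 = 143
R · y^e mod p:
100^329 mod 607 = 550
499·550 = 274450 ≡ 86 (mod 607)
143 ≠ 86; the check fails.

fails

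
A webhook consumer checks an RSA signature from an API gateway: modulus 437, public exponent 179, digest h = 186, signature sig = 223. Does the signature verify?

sig^179 mod 437 = 186
186 = h, so the signature checks out.

verifies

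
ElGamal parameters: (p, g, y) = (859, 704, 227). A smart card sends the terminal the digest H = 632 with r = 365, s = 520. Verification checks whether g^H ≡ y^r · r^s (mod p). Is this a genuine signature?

forged

Left side g^H mod p:
Squares mod 859: 704^1≡704, 704^2≡832, 704^4≡729, 704^8≡579, 704^16≡231, 704^32≡103, 704^64≡301, 704^128≡406, 704^256≡767, 704^512≡733
632 = 512 + 64 + 32 + 16 + 8, so 704^632 ≡ 733·301·103·231·579 ≡ 784 (mod 859)
Right side y^r · r^s mod p:
Squares mod 859: 227^1≡227, 227^2≡848, 227^4≡121, 227^8≡38, 227^16≡585, 227^32≡343, 227^64≡825, 227^128≡297, 227^256≡591
365 = 256 + 64 + 32 + 8 + 4 + 1, so 227^365 ≡ 591·825·343·38·121·227 ≡ 480 (mod 859)
Squares mod 859: 365^1≡365, 365^2≡80, 365^4≡387, 365^8≡303, 365^16≡755, 365^32≡508, 365^64≡364, 365^128≡210, 365^256≡291, 365^512≡499
520 = 512 + 8, so 365^520 ≡ 499·303 ≡ 13 (mod 859)
480·13 = 6240 ≡ 227 (mod 859)
784 ≠ 227, so verification fails.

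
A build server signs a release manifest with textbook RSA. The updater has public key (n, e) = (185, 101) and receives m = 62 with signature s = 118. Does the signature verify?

Squares mod 185: s^1≡118, s^2≡49, s^4≡181, s^8≡16, s^16≡71, s^32≡46, s^64≡81
101 = 64 + 32 + 4 + 1, so s^101 ≡ 81·46·181·118 ≡ 123 (mod 185)
123 ≠ 62, so verification fails.

does not verify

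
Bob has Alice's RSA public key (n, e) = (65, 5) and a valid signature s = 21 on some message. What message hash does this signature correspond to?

21

s^2 ≡ 21^2 = 441 ≡ 51
s^4 ≡ 51^2 = 2601 ≡ 1
5 = 4 + 1, so s^5 ≡ 1·21 ≡ 21 (mod 65)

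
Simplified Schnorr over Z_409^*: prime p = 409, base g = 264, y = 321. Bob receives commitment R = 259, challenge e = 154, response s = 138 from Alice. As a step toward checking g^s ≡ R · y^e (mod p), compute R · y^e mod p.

209

321^2 = 103041 ≡ 382
321^4 ≡ 382^2 = 145924 ≡ 320
321^8 ≡ 320^2 = 102400 ≡ 150
321^16 ≡ 150^2 = 22500 ≡ 5
321^32 ≡ 5^2 = 25
321^64 ≡ 25^2 = 625 ≡ 216
321^128 ≡ 216^2 = 46656 ≡ 30
154 = 128 + 16 + 8 + 2, so 321^154 ≡ 30·5·150·382 ≡ 274 (mod 409)
R · y^e ≡ 259·274 = 70966 ≡ 209 (mod 409)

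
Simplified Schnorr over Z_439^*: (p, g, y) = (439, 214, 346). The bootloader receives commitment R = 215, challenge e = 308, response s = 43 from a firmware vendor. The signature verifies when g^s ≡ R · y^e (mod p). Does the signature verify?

verifies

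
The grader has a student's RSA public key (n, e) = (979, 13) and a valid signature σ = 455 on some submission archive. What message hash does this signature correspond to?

427

σ^13 mod 979 = 427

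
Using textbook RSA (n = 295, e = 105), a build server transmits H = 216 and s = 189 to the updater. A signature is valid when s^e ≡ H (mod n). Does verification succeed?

Squares mod 295: s^1≡189, s^2≡26, s^4≡86, s^8≡21, s^16≡146, s^32≡76, s^64≡171
105 = 64 + 32 + 8 + 1, so s^105 ≡ 171·76·21·189 ≡ 79 (mod 295)
79 ≠ 216, so verification fails.

fails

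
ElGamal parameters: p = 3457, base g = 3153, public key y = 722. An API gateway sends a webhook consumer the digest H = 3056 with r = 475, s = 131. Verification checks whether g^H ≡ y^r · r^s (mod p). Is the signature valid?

Left side g^H mod p:
3153^2 = 9941409 ≡ 2534
3153^4 ≡ 2534^2 = 6421156 ≡ 1507
3153^8 ≡ 1507^2 = 2271049 ≡ 3257
3153^16 ≡ 3257^2 = 10608049 ≡ 1973
3153^32 ≡ 1973^2 = 3892729 ≡ 147
3153^64 ≡ 147^2 = 21609 ≡ 867
3153^128 ≡ 867^2 = 751689 ≡ 1520
3153^256 ≡ 1520^2 = 2310400 ≡ 1124
3153^512 ≡ 1124^2 = 1263376 ≡ 1571
3153^1024 ≡ 1571^2 = 2468041 ≡ 3200
3153^2048 ≡ 3200^2 = 10240000 ≡ 366
3056 = 2048 + 512 + 256 + 128 + 64 + 32 + 16, so 3153^3056 ≡ 366·1571·1124·1520·867·147·1973 ≡ 3348 (mod 3457)
Right side y^r · r^s mod p:
722^2 = 521284 ≡ 2734
722^4 ≡ 2734^2 = 7474756 ≡ 722
722^8 ≡ 722^2 = 521284 ≡ 2734
722^16 ≡ 2734^2 = 7474756 ≡ 722
722^32 ≡ 722^2 = 521284 ≡ 2734
722^64 ≡ 2734^2 = 7474756 ≡ 722
722^128 ≡ 722^2 = 521284 ≡ 2734
722^256 ≡ 2734^2 = 7474756 ≡ 722
475 = 256 + 128 + 64 + 16 + 8 + 2 + 1, so 722^475 ≡ 722·2734·722·722·2734·2734·722 ≡ 722 (mod 3457)
475^2 = 225625 ≡ 920
475^4 ≡ 920^2 = 846400 ≡ 2892
475^8 ≡ 2892^2 = 8363664 ≡ 1181
475^16 ≡ 1181^2 = 1394761 ≡ 1590
475^32 ≡ 1590^2 = 2528100 ≡ 1033
475^64 ≡ 1033^2 = 1067089 ≡ 2333
475^128 ≡ 2333^2 = 5442889 ≡ 1571
131 = 128 + 2 + 1, so 475^131 ≡ 1571·920·475 ≡ 1370 (mod 3457)
722·1370 = 989140 ≡ 438 (mod 3457)
3348 ≠ 438, so verification fails.

invalid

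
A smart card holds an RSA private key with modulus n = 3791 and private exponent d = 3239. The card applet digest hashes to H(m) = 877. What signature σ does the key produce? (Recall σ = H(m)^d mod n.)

1875

(H(m))^2 ≡ 877^2 = 769129 ≡ 3347
(H(m))^4 ≡ 3347^2 = 11202409 ≡ 4
(H(m))^8 ≡ 4^2 = 16
(H(m))^16 ≡ 16^2 = 256
(H(m))^32 ≡ 256^2 = 65536 ≡ 1089
(H(m))^64 ≡ 1089^2 = 1185921 ≡ 3129
(H(m))^128 ≡ 3129^2 = 9790641 ≡ 2279
(H(m))^256 ≡ 2279^2 = 5193841 ≡ 171
(H(m))^512 ≡ 171^2 = 29241 ≡ 2704
(H(m))^1024 ≡ 2704^2 = 7311616 ≡ 2568
(H(m))^2048 ≡ 2568^2 = 6594624 ≡ 2075
3239 = 2048 + 1024 + 128 + 32 + 4 + 2 + 1, so (H(m))^3239 ≡ 2075·2568·2279·1089·4·3347·877 ≡ 1875 (mod 3791)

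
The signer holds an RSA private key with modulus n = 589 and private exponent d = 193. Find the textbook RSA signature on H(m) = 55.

(H(m))^2 ≡ 55^2 = 3025 ≡ 80
(H(m))^4 ≡ 80^2 = 6400 ≡ 510
(H(m))^8 ≡ 510^2 = 260100 ≡ 351
(H(m))^16 ≡ 351^2 = 123201 ≡ 100
(H(m))^32 ≡ 100^2 = 10000 ≡ 576
(H(m))^64 ≡ 576^2 = 331776 ≡ 169
(H(m))^128 ≡ 169^2 = 28561 ≡ 289
193 = 128 + 64 + 1, so (H(m))^193 ≡ 289·169·55 ≡ 415 (mod 589)

415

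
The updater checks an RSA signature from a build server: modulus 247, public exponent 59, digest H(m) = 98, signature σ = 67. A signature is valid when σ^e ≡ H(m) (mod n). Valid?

σ^2 ≡ 67^2 = 4489 ≡ 43
σ^4 ≡ 43^2 = 1849 ≡ 120
σ^8 ≡ 120^2 = 14400 ≡ 74
σ^16 ≡ 74^2 = 5476 ≡ 42
σ^32 ≡ 42^2 = 1764 ≡ 35
59 = 32 + 16 + 8 + 2 + 1, so σ^59 ≡ 35·42·74·43·67 ≡ 98 (mod 247)
σ^59 mod 247 = 98 matches H(m).

yes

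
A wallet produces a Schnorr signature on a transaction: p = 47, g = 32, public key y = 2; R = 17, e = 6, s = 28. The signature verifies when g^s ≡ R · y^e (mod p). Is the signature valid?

invalid

g^s mod p:
32^2 = 1024 ≡ 37
32^4 ≡ 37^2 = 1369 ≡ 6
32^8 ≡ 6^2 = 36
32^16 ≡ 36^2 = 1296 ≡ 27
28 = 16 + 8 + 4, so 32^28 ≡ 27·36·6 ≡ 4 (mod 47)
R · y^e mod p:
2^2 = 4
2^4 ≡ 4^2 = 16
6 = 4 + 2, so 2^6 ≡ 16·4 ≡ 17 (mod 47)
17·17 = 289 ≡ 7 (mod 47)
4 ≠ 7; the check fails.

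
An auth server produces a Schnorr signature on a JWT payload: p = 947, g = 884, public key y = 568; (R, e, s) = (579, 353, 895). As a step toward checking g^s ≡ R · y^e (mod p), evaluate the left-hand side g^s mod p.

Squares mod 947: 884^1≡884, 884^2≡181, 884^4≡563, 884^8≡671, 884^16≡416, 884^32≡702, 884^64≡364, 884^128≡863, 884^256≡427, 884^512≡505
895 = 512 + 256 + 64 + 32 + 16 + 8 + 4 + 2 + 1, so 884^895 ≡ 505·427·364·702·416·671·563·181·884 ≡ 888 (mod 947)

888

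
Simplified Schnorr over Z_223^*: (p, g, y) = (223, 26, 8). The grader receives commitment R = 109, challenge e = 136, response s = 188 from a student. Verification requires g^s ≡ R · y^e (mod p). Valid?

no

g^s mod p:
Squares mod 223: 26^1≡26, 26^2≡7, 26^4≡49, 26^8≡171, 26^16≡28, 26^32≡115, 26^64≡68, 26^128≡164
188 = 128 + 32 + 16 + 8 + 4, so 26^188 ≡ 164·115·28·171·49 ≡ 41 (mod 223)
R · y^e mod p:
Squares mod 223: 8^1≡8, 8^2≡64, 8^4≡82, 8^8≡34, 8^16≡41, 8^32≡120, 8^64≡128, 8^128≡105
136 = 128 + 8, so 8^136 ≡ 105·34 ≡ 2 (mod 223)
109·2 = 218 ≡ 218 (mod 223)
41 ≠ 218; the check fails.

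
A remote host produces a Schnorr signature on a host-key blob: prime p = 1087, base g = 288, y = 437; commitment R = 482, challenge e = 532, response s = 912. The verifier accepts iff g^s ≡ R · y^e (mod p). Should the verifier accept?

accept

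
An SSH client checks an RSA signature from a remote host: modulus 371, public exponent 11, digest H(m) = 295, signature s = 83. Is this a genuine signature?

forged

s^2 ≡ 83^2 = 6889 ≡ 211
s^4 ≡ 211^2 = 44521 ≡ 1
s^8 ≡ 1^2 = 1
11 = 8 + 2 + 1, so s^11 ≡ 1·211·83 ≡ 76 (mod 371)
s^11 mod 371 = 76, but H(m) = 295.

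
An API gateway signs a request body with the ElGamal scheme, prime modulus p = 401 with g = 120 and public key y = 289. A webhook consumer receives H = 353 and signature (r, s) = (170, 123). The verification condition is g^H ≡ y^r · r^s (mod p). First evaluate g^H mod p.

85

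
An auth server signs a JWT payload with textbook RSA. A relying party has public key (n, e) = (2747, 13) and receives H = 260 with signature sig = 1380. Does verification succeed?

Squares mod 2747: sig^1≡1380, sig^2≡729, sig^4≡1270, sig^8≡411
13 = 8 + 4 + 1, so sig^13 ≡ 411·1270·1380 ≡ 260 (mod 2747)
sig^13 mod 2747 = 260 matches H.

passes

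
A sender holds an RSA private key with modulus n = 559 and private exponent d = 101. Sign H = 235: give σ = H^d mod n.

H^101 mod 559 = 287

287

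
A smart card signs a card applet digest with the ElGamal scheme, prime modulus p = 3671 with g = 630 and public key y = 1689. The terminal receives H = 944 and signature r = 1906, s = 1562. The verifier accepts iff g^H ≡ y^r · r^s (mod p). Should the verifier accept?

reject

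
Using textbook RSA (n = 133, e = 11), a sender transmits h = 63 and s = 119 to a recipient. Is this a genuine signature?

s^2 ≡ 119^2 = 14161 ≡ 63
s^4 ≡ 63^2 = 3969 ≡ 112
s^8 ≡ 112^2 = 12544 ≡ 42
11 = 8 + 2 + 1, so s^11 ≡ 42·63·119 ≡ 63 (mod 133)
s^11 mod 133 = 63 matches h.

genuine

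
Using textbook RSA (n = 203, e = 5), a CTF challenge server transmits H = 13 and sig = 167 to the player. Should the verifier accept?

accept

Squares mod 203: sig^1≡167, sig^2≡78, sig^4≡197
5 = 4 + 1, so sig^5 ≡ 197·167 ≡ 13 (mod 203)
Since 13 equals the digest 13, verification succeeds.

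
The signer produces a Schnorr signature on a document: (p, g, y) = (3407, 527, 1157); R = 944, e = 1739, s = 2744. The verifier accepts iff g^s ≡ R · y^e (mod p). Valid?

yes

g^s mod p:
527^2 = 277729 ≡ 1762
527^4 ≡ 1762^2 = 3104644 ≡ 867
527^8 ≡ 867^2 = 751689 ≡ 2149
527^16 ≡ 2149^2 = 4618201 ≡ 1716
527^32 ≡ 1716^2 = 2944656 ≡ 1008
527^64 ≡ 1008^2 = 1016064 ≡ 778
527^128 ≡ 778^2 = 605284 ≡ 2245
527^256 ≡ 2245^2 = 5040025 ≡ 1072
527^512 ≡ 1072^2 = 1149184 ≡ 1025
527^1024 ≡ 1025^2 = 1050625 ≡ 1269
527^2048 ≡ 1269^2 = 1610361 ≡ 2257
2744 = 2048 + 512 + 128 + 32 + 16 + 8, so 527^2744 ≡ 2257·1025·2245·1008·1716·2149 ≡ 463 (mod 3407)
R · y^e mod p:
1157^2 = 1338649 ≡ 3105
1157^4 ≡ 3105^2 = 9641025 ≡ 2622
1157^8 ≡ 2622^2 = 6874884 ≡ 2965
1157^16 ≡ 2965^2 = 8791225 ≡ 1165
1157^32 ≡ 1165^2 = 1357225 ≡ 1239
1157^64 ≡ 1239^2 = 1535121 ≡ 1971
1157^128 ≡ 1971^2 = 3884841 ≡ 861
1157^256 ≡ 861^2 = 741321 ≡ 2002
1157^512 ≡ 2002^2 = 4008004 ≡ 1372
1157^1024 ≡ 1372^2 = 1882384 ≡ 1720
1739 = 1024 + 512 + 128 + 64 + 8 + 2 + 1, so 1157^1739 ≡ 1720·1372·861·1971·2965·3105·1157 ≡ 1787 (mod 3407)
944·1787 = 1686928 ≡ 463 (mod 3407)
463 ≡ 463 (mod 3407); signature holds.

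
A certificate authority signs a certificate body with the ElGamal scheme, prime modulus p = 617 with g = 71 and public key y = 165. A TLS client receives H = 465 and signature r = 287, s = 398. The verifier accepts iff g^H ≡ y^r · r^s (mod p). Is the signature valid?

invalid

Left side g^H mod p:
71^465 mod 617 = 51
Right side y^r · r^s mod p:
165^287 mod 617 = 188
287^398 mod 617 = 63
188·63 = 11844 ≡ 121 (mod 617)
51 ≠ 121, so verification fails.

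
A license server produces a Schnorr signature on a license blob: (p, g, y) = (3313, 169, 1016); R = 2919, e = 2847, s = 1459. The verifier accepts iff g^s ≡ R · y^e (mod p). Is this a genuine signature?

forged

g^s mod p:
Squares mod 3313: 169^1≡169, 169^2≡2057, 169^4≡548, 169^8≡2134, 169^16≡1894, 169^32≡2570, 169^64≡2091, 169^128≡2434, 169^256≡712, 169^512≡55, 169^1024≡3025
1459 = 1024 + 256 + 128 + 32 + 16 + 2 + 1, so 169^1459 ≡ 3025·712·2434·2570·1894·2057·169 ≡ 1480 (mod 3313)
R · y^e mod p:
Squares mod 3313: 1016^1≡1016, 1016^2≡1913, 1016^4≡2017, 1016^8≡3238, 1016^16≡2312, 1016^32≡1475, 1016^64≡2297, 1016^128≡1913, 1016^256≡2017, 1016^512≡3238, 1016^1024≡2312, 1016^2048≡1475
2847 = 2048 + 512 + 256 + 16 + 8 + 4 + 2 + 1, so 1016^2847 ≡ 1475·3238·2017·2312·3238·2017·1913·1016 ≡ 2190 (mod 3313)
2919·2190 = 6392610 ≡ 1833 (mod 3313)
1480 ≠ 1833; the check fails.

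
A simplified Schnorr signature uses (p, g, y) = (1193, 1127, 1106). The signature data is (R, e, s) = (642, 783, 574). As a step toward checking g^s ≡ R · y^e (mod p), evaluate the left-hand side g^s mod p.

1157

1127^2 = 1270129 ≡ 777
1127^4 ≡ 777^2 = 603729 ≡ 71
1127^8 ≡ 71^2 = 5041 ≡ 269
1127^16 ≡ 269^2 = 72361 ≡ 781
1127^32 ≡ 781^2 = 609961 ≡ 338
1127^64 ≡ 338^2 = 114244 ≡ 909
1127^128 ≡ 909^2 = 826281 ≡ 725
1127^256 ≡ 725^2 = 525625 ≡ 705
1127^512 ≡ 705^2 = 497025 ≡ 737
574 = 512 + 32 + 16 + 8 + 4 + 2, so 1127^574 ≡ 737·338·781·269·71·777 ≡ 1157 (mod 1193)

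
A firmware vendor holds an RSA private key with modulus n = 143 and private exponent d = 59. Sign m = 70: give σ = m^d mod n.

47

m^2 ≡ 70^2 = 4900 ≡ 38
m^4 ≡ 38^2 = 1444 ≡ 14
m^8 ≡ 14^2 = 196 ≡ 53
m^16 ≡ 53^2 = 2809 ≡ 92
m^32 ≡ 92^2 = 8464 ≡ 27
59 = 32 + 16 + 8 + 2 + 1, so m^59 ≡ 27·92·53·38·70 ≡ 47 (mod 143)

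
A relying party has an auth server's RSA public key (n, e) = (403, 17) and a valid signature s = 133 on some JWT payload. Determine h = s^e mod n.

360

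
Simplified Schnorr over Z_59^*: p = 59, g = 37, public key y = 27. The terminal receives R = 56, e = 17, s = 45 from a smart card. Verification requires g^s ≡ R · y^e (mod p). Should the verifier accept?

reject

g^s mod p:
37^2 = 1369 ≡ 12
37^4 ≡ 12^2 = 144 ≡ 26
37^8 ≡ 26^2 = 676 ≡ 27
37^16 ≡ 27^2 = 729 ≡ 21
37^32 ≡ 21^2 = 441 ≡ 28
45 = 32 + 8 + 4 + 1, so 37^45 ≡ 28·27·26·37 ≡ 38 (mod 59)
R · y^e mod p:
27^2 = 729 ≡ 21
27^4 ≡ 21^2 = 441 ≡ 28
27^8 ≡ 28^2 = 784 ≡ 17
27^16 ≡ 17^2 = 289 ≡ 53
17 = 16 + 1, so 27^17 ≡ 53·27 ≡ 15 (mod 59)
56·15 = 840 ≡ 14 (mod 59)
38 ≠ 14; the check fails.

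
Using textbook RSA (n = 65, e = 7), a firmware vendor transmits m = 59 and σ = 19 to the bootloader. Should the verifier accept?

accept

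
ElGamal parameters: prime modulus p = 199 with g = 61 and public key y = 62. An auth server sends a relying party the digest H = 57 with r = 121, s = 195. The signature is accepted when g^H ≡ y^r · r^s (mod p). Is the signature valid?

Left side g^H mod p:
Squares mod 199: 61^1≡61, 61^2≡139, 61^4≡18, 61^8≡125, 61^16≡103, 61^32≡62
57 = 32 + 16 + 8 + 1, so 61^57 ≡ 62·103·125·61 ≡ 139 (mod 199)
Right side y^r · r^s mod p:
Squares mod 199: 62^1≡62, 62^2≡63, 62^4≡188, 62^8≡121, 62^16≡114, 62^32≡61, 62^64≡139
121 = 64 + 32 + 16 + 8 + 1, so 62^121 ≡ 139·61·114·121·62 ≡ 1 (mod 199)
Squares mod 199: 121^1≡121, 121^2≡114, 121^4≡61, 121^8≡139, 121^16≡18, 121^32≡125, 121^64≡103, 121^128≡62
195 = 128 + 64 + 2 + 1, so 121^195 ≡ 62·103·114·121 ≡ 139 (mod 199)
1·139 = 139 ≡ 139 (mod 199)
139 ≡ 139 (mod 199), so the signature is genuine.

valid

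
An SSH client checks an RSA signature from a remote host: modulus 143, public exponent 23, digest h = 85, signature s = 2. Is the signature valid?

Squares mod 143: s^1≡2, s^2≡4, s^4≡16, s^8≡113, s^16≡42
23 = 16 + 4 + 2 + 1, so s^23 ≡ 42·16·4·2 ≡ 85 (mod 143)
s^23 mod 143 = 85 matches h.

valid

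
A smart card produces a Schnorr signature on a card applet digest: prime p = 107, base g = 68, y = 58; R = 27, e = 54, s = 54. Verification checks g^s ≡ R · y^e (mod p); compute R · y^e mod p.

58^2 = 3364 ≡ 47
58^4 ≡ 47^2 = 2209 ≡ 69
58^8 ≡ 69^2 = 4761 ≡ 53
58^16 ≡ 53^2 = 2809 ≡ 27
58^32 ≡ 27^2 = 729 ≡ 87
54 = 32 + 16 + 4 + 2, so 58^54 ≡ 87·27·69·47 ≡ 49 (mod 107)
R · y^e ≡ 27·49 = 1323 ≡ 39 (mod 107)

39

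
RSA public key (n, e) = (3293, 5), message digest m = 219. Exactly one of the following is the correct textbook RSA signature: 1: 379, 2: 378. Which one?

Candidate 1: 379^2 = 143641 ≡ 2042; 379^4 ≡ 2042^2 = 4169764 ≡ 826; 5 = 4 + 1, so 379^5 ≡ 826·379 ≡ 219 (mod 3293)
  → matches m = 219
Candidate 2: 378^2 = 142884 ≡ 1285; 378^4 ≡ 1285^2 = 1651225 ≡ 1432; 5 = 4 + 1, so 378^5 ≡ 1432·378 ≡ 1244 (mod 3293)

1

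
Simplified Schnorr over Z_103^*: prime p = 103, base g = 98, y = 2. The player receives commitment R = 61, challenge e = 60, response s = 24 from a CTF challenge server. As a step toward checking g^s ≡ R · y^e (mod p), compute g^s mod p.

Squares mod 103: 98^1≡98, 98^2≡25, 98^4≡7, 98^8≡49, 98^16≡32
24 = 16 + 8, so 98^24 ≡ 32·49 ≡ 23 (mod 103)

23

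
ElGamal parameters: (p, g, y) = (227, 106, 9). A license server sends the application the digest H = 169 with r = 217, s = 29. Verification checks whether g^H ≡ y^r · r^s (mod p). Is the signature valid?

Left side g^H mod p:
106^169 mod 227 = 165
Right side y^r · r^s mod p:
9^217 mod 227 = 132
217^29 mod 227 = 58
132·58 = 7656 ≡ 165 (mod 227)
165 ≡ 165 (mod 227), so the signature is genuine.

valid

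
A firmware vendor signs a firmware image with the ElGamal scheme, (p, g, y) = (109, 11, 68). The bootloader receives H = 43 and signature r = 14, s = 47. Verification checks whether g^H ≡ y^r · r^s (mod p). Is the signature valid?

valid

Left side g^H mod p:
11^2 = 121 ≡ 12
11^4 ≡ 12^2 = 144 ≡ 35
11^8 ≡ 35^2 = 1225 ≡ 26
11^16 ≡ 26^2 = 676 ≡ 22
11^32 ≡ 22^2 = 484 ≡ 48
43 = 32 + 8 + 2 + 1, so 11^43 ≡ 48·26·12·11 ≡ 37 (mod 109)
Right side y^r · r^s mod p:
68^2 = 4624 ≡ 46
68^4 ≡ 46^2 = 2116 ≡ 45
68^8 ≡ 45^2 = 2025 ≡ 63
14 = 8 + 4 + 2, so 68^14 ≡ 63·45·46 ≡ 46 (mod 109)
14^2 = 196 ≡ 87
14^4 ≡ 87^2 = 7569 ≡ 48
14^8 ≡ 48^2 = 2304 ≡ 15
14^16 ≡ 15^2 = 225 ≡ 7
14^32 ≡ 7^2 = 49
47 = 32 + 8 + 4 + 2 + 1, so 14^47 ≡ 49·15·48·87·14 ≡ 79 (mod 109)
46·79 = 3634 ≡ 37 (mod 109)
37 ≡ 37 (mod 109), so the signature is genuine.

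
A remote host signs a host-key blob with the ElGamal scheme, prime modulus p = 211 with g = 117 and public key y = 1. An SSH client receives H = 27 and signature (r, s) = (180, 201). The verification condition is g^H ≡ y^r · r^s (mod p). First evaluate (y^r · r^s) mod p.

Squares mod 211: 1^1≡1, 1^2≡1, 1^4≡1, 1^8≡1, 1^16≡1, 1^32≡1, 1^64≡1, 1^128≡1
180 = 128 + 32 + 16 + 4, so 1^180 ≡ 1·1·1·1 ≡ 1 (mod 211)
Squares mod 211: 180^1≡180, 180^2≡117, 180^4≡185, 180^8≡43, 180^16≡161, 180^32≡179, 180^64≡180, 180^128≡117
201 = 128 + 64 + 8 + 1, so 180^201 ≡ 117·180·43·180 ≡ 148 (mod 211)
y^r · r^s ≡ 1·148 = 148 ≡ 148 (mod 211)

148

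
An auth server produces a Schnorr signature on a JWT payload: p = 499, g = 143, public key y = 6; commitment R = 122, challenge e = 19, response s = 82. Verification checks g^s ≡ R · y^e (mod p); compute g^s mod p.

158

Squares mod 499: 143^1≡143, 143^2≡489, 143^4≡100, 143^8≡20, 143^16≡400, 143^32≡320, 143^64≡105
82 = 64 + 16 + 2, so 143^82 ≡ 105·400·489 ≡ 158 (mod 499)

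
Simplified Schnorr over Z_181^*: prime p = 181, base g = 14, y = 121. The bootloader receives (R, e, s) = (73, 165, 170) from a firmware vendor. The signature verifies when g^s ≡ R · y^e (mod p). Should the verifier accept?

g^s mod p:
14^170 mod 181 = 43
R · y^e mod p:
121^165 mod 181 = 132
73·132 = 9636 ≡ 43 (mod 181)
43 ≡ 43 (mod 181); signature holds.

accept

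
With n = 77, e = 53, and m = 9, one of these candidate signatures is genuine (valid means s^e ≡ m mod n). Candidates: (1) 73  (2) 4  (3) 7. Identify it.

2

Candidate 1: 73^53 mod 77 = 68
Candidate 2: 4^53 mod 77 = 9
  → matches m = 9
Candidate 3: 7^53 mod 77 = 35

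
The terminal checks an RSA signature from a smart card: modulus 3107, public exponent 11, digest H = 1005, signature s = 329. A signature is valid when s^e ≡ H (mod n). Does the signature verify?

s^2 ≡ 329^2 = 108241 ≡ 2603
s^4 ≡ 2603^2 = 6775609 ≡ 2349
s^8 ≡ 2349^2 = 5517801 ≡ 2876
11 = 8 + 2 + 1, so s^11 ≡ 2876·2603·329 ≡ 400 (mod 3107)
400 ≠ 1005, so verification fails.

does not verify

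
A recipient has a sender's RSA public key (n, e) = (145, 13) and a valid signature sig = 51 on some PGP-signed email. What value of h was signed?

sig^2 ≡ 51^2 = 2601 ≡ 136
sig^4 ≡ 136^2 = 18496 ≡ 81
sig^8 ≡ 81^2 = 6561 ≡ 36
13 = 8 + 4 + 1, so sig^13 ≡ 36·81·51 ≡ 91 (mod 145)

91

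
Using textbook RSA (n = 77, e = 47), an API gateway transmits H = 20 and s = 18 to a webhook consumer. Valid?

s^2 ≡ 18^2 = 324 ≡ 16
s^4 ≡ 16^2 = 256 ≡ 25
s^8 ≡ 25^2 = 625 ≡ 9
s^16 ≡ 9^2 = 81 ≡ 4
s^32 ≡ 4^2 = 16
47 = 32 + 8 + 4 + 2 + 1, so s^47 ≡ 16·9·25·16·18 ≡ 72 (mod 77)
The recovered value 72 does not match the digest 20.

no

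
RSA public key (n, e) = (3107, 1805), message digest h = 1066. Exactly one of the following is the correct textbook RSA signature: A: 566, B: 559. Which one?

Candidate A: Squares mod 3107: 566^1≡566, 566^2≡335, 566^4≡373, 566^8≡2421, 566^16≡1439, 566^32≡1459, 566^64≡386, 566^128≡2967, 566^256≡958, 566^512≡1199, 566^1024≡2167; 1805 = 1024 + 512 + 256 + 8 + 4 + 1, so 566^1805 ≡ 2167·1199·958·2421·373·566 ≡ 2104 (mod 3107)
Candidate B: Squares mod 3107: 559^1≡559, 559^2≡1781, 559^4≡2821, 559^8≡1014, 559^16≡2886, 559^32≡2236, 559^64≡533, 559^128≡1352, 559^256≡988, 559^512≡546, 559^1024≡2951; 1805 = 1024 + 512 + 256 + 8 + 4 + 1, so 559^1805 ≡ 2951·546·988·1014·2821·559 ≡ 1066 (mod 3107)
  → matches h = 1066

B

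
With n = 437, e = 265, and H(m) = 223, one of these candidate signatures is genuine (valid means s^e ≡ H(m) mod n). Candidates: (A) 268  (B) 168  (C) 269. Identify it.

C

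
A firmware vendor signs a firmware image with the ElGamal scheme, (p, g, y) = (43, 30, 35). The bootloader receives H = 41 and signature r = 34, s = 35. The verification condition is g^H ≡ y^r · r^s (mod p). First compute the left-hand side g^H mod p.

33

30^2 = 900 ≡ 40
30^4 ≡ 40^2 = 1600 ≡ 9
30^8 ≡ 9^2 = 81 ≡ 38
30^16 ≡ 38^2 = 1444 ≡ 25
30^32 ≡ 25^2 = 625 ≡ 23
41 = 32 + 8 + 1, so 30^41 ≡ 23·38·30 ≡ 33 (mod 43)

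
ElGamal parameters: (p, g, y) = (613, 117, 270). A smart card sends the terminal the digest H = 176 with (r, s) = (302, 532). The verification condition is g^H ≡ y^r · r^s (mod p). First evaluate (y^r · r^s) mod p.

277

Squares mod 613: 270^1≡270, 270^2≡566, 270^4≡370, 270^8≡201, 270^16≡556, 270^32≡184, 270^64≡141, 270^128≡265, 270^256≡343
302 = 256 + 32 + 8 + 4 + 2, so 270^302 ≡ 343·184·201·370·566 ≡ 502 (mod 613)
Squares mod 613: 302^1≡302, 302^2≡480, 302^4≡525, 302^8≡388, 302^16≡359, 302^32≡151, 302^64≡120, 302^128≡301, 302^256≡490, 302^512≡417
532 = 512 + 16 + 4, so 302^532 ≡ 417·359·525 ≡ 119 (mod 613)
y^r · r^s ≡ 502·119 = 59738 ≡ 277 (mod 613)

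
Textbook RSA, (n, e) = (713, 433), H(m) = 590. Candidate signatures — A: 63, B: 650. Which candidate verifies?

A

Candidate A: 63^2 = 3969 ≡ 404; 63^4 ≡ 404^2 = 163216 ≡ 652; 63^8 ≡ 652^2 = 425104 ≡ 156; 63^16 ≡ 156^2 = 24336 ≡ 94; 63^32 ≡ 94^2 = 8836 ≡ 280; 63^64 ≡ 280^2 = 78400 ≡ 683; 63^128 ≡ 683^2 = 466489 ≡ 187; 63^256 ≡ 187^2 = 34969 ≡ 32; 433 = 256 + 128 + 32 + 16 + 1, so 63^433 ≡ 32·187·280·94·63 ≡ 590 (mod 713)
  → matches H(m) = 590
Candidate B: 650^2 = 422500 ≡ 404; 650^4 ≡ 404^2 = 163216 ≡ 652; 650^8 ≡ 652^2 = 425104 ≡ 156; 650^16 ≡ 156^2 = 24336 ≡ 94; 650^32 ≡ 94^2 = 8836 ≡ 280; 650^64 ≡ 280^2 = 78400 ≡ 683; 650^128 ≡ 683^2 = 466489 ≡ 187; 650^256 ≡ 187^2 = 34969 ≡ 32; 433 = 256 + 128 + 32 + 16 + 1, so 650^433 ≡ 32·187·280·94·650 ≡ 123 (mod 713)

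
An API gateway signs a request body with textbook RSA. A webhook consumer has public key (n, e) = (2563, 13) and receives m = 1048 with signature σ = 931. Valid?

no

Squares mod 2563: σ^1≡931, σ^2≡467, σ^4≡234, σ^8≡933
13 = 8 + 4 + 1, so σ^13 ≡ 933·234·931 ≡ 1630 (mod 2563)
σ^13 mod 2563 = 1630, but m = 1048.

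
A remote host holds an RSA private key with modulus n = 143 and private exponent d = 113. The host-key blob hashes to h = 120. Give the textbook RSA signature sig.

87

h^2 ≡ 120^2 = 14400 ≡ 100
h^4 ≡ 100^2 = 10000 ≡ 133
h^8 ≡ 133^2 = 17689 ≡ 100
h^16 ≡ 100^2 = 10000 ≡ 133
h^32 ≡ 133^2 = 17689 ≡ 100
h^64 ≡ 100^2 = 10000 ≡ 133
113 = 64 + 32 + 16 + 1, so h^113 ≡ 133·100·133·120 ≡ 87 (mod 143)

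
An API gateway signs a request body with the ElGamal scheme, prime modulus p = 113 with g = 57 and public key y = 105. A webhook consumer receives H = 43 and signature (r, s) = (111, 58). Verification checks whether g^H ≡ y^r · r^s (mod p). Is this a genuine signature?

Left side g^H mod p:
57^2 = 3249 ≡ 85
57^4 ≡ 85^2 = 7225 ≡ 106
57^8 ≡ 106^2 = 11236 ≡ 49
57^16 ≡ 49^2 = 2401 ≡ 28
57^32 ≡ 28^2 = 784 ≡ 106
43 = 32 + 8 + 2 + 1, so 57^43 ≡ 106·49·85·57 ≡ 56 (mod 113)
Right side y^r · r^s mod p:
105^2 = 11025 ≡ 64
105^4 ≡ 64^2 = 4096 ≡ 28
105^8 ≡ 28^2 = 784 ≡ 106
105^16 ≡ 106^2 = 11236 ≡ 49
105^32 ≡ 49^2 = 2401 ≡ 28
105^64 ≡ 28^2 = 784 ≡ 106
111 = 64 + 32 + 8 + 4 + 2 + 1, so 105^111 ≡ 106·28·106·28·64·105 ≡ 14 (mod 113)
111^2 = 12321 ≡ 4
111^4 ≡ 4^2 = 16
111^8 ≡ 16^2 = 256 ≡ 30
111^16 ≡ 30^2 = 900 ≡ 109
111^32 ≡ 109^2 = 11881 ≡ 16
58 = 32 + 16 + 8 + 2, so 111^58 ≡ 16·109·30·4 ≡ 4 (mod 113)
14·4 = 56 ≡ 56 (mod 113)
56 ≡ 56 (mod 113), so the signature is genuine.

genuine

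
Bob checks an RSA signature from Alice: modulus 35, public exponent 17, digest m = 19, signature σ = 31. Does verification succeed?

fails

σ^2 ≡ 31^2 = 961 ≡ 16
σ^4 ≡ 16^2 = 256 ≡ 11
σ^8 ≡ 11^2 = 121 ≡ 16
σ^16 ≡ 16^2 = 256 ≡ 11
17 = 16 + 1, so σ^17 ≡ 11·31 ≡ 26 (mod 35)
26 ≠ 19, so verification fails.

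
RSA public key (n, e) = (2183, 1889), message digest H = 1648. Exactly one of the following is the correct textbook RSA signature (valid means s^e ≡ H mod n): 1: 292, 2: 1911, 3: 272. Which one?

Candidate 1: Squares mod 2183: 292^1≡292, 292^2≡127, 292^4≡848, 292^8≡897, 292^16≡1265, 292^32≡86, 292^64≡847, 292^128≡1385, 292^256≡1551, 292^512≡2118, 292^1024≡2042; 1889 = 1024 + 512 + 256 + 64 + 32 + 1, so 292^1889 ≡ 2042·2118·1551·847·86·292 ≡ 1748 (mod 2183)
Candidate 2: Squares mod 2183: 1911^1≡1911, 1911^2≡1945, 1911^4≡2069, 1911^8≡2081, 1911^16≡1672, 1911^32≡1344, 1911^64≡995, 1911^128≡1126, 1911^256≡1736, 1911^512≡1156, 1911^1024≡340; 1889 = 1024 + 512 + 256 + 64 + 32 + 1, so 1911^1889 ≡ 340·1156·1736·995·1344·1911 ≡ 1648 (mod 2183)
  → matches H = 1648
Candidate 3: Squares mod 2183: 272^1≡272, 272^2≡1945, 272^4≡2069, 272^8≡2081, 272^16≡1672, 272^32≡1344, 272^64≡995, 272^128≡1126, 272^256≡1736, 272^512≡1156, 272^1024≡340; 1889 = 1024 + 512 + 256 + 64 + 32 + 1, so 272^1889 ≡ 340·1156·1736·995·1344·272 ≡ 535 (mod 2183)

2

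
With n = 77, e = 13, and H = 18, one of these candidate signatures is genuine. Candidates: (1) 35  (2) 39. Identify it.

Candidate 1: 35^2 = 1225 ≡ 70; 35^4 ≡ 70^2 = 4900 ≡ 49; 35^8 ≡ 49^2 = 2401 ≡ 14; 13 = 8 + 4 + 1, so 35^13 ≡ 14·49·35 ≡ 63 (mod 77)
Candidate 2: 39^2 = 1521 ≡ 58; 39^4 ≡ 58^2 = 3364 ≡ 53; 39^8 ≡ 53^2 = 2809 ≡ 37; 13 = 8 + 4 + 1, so 39^13 ≡ 37·53·39 ≡ 18 (mod 77)
  → matches H = 18

2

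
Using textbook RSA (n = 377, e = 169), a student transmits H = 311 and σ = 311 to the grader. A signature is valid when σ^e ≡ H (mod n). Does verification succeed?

σ^2 ≡ 311^2 = 96721 ≡ 209
σ^4 ≡ 209^2 = 43681 ≡ 326
σ^8 ≡ 326^2 = 106276 ≡ 339
σ^16 ≡ 339^2 = 114921 ≡ 313
σ^32 ≡ 313^2 = 97969 ≡ 326
σ^64 ≡ 326^2 = 106276 ≡ 339
σ^128 ≡ 339^2 = 114921 ≡ 313
169 = 128 + 32 + 8 + 1, so σ^169 ≡ 313·326·339·311 ≡ 311 (mod 377)
Since 311 equals the digest 311, verification succeeds.

passes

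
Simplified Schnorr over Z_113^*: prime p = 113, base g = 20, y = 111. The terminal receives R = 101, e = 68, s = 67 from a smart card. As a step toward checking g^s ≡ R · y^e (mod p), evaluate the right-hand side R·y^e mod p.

3

Squares mod 113: 111^1≡111, 111^2≡4, 111^4≡16, 111^8≡30, 111^16≡109, 111^32≡16, 111^64≡30
68 = 64 + 4, so 111^68 ≡ 30·16 ≡ 28 (mod 113)
R · y^e ≡ 101·28 = 2828 ≡ 3 (mod 113)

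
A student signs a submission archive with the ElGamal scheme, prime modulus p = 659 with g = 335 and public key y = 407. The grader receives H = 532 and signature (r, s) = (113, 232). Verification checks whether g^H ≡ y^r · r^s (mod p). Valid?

Left side g^H mod p:
Squares mod 659: 335^1≡335, 335^2≡195, 335^4≡462, 335^8≡587, 335^16≡571, 335^32≡495, 335^64≡536, 335^128≡631, 335^256≡125, 335^512≡468
532 = 512 + 16 + 4, so 335^532 ≡ 468·571·462 ≡ 299 (mod 659)
Right side y^r · r^s mod p:
Squares mod 659: 407^1≡407, 407^2≡240, 407^4≡267, 407^8≡117, 407^16≡509, 407^32≡94, 407^64≡269
113 = 64 + 32 + 16 + 1, so 407^113 ≡ 269·94·509·407 ≡ 495 (mod 659)
Squares mod 659: 113^1≡113, 113^2≡248, 113^4≡217, 113^8≡300, 113^16≡376, 113^32≡350, 113^64≡585, 113^128≡204
232 = 128 + 64 + 32 + 8, so 113^232 ≡ 204·585·350·300 ≡ 179 (mod 659)
495·179 = 88605 ≡ 299 (mod 659)
299 ≡ 299 (mod 659), so the signature is genuine.

yes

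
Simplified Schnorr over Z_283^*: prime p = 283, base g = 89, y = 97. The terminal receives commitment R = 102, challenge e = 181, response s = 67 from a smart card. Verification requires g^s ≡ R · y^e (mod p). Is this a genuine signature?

g^s mod p:
89^2 = 7921 ≡ 280
89^4 ≡ 280^2 = 78400 ≡ 9
89^8 ≡ 9^2 = 81
89^16 ≡ 81^2 = 6561 ≡ 52
89^32 ≡ 52^2 = 2704 ≡ 157
89^64 ≡ 157^2 = 24649 ≡ 28
67 = 64 + 2 + 1, so 89^67 ≡ 28·280·89 ≡ 165 (mod 283)
R · y^e mod p:
97^2 = 9409 ≡ 70
97^4 ≡ 70^2 = 4900 ≡ 89
97^8 ≡ 89^2 = 7921 ≡ 280
97^16 ≡ 280^2 = 78400 ≡ 9
97^32 ≡ 9^2 = 81
97^64 ≡ 81^2 = 6561 ≡ 52
97^128 ≡ 52^2 = 2704 ≡ 157
181 = 128 + 32 + 16 + 4 + 1, so 97^181 ≡ 157·81·9·89·97 ≡ 40 (mod 283)
102·40 = 4080 ≡ 118 (mod 283)
165 ≠ 118; the check fails.

forged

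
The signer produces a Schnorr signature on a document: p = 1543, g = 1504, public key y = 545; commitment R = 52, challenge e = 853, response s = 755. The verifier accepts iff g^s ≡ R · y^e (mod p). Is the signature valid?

invalid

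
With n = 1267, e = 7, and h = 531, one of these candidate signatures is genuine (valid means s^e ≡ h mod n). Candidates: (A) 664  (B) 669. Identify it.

Candidate A: 664^7 mod 1267 = 531
  → matches h = 531
Candidate B: 669^7 mod 1267 = 396

A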